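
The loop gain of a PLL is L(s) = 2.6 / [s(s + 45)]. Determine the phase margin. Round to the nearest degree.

Gain crossover: |L(jω)| = 1 at ω ≈ 0.0578 rad s⁻¹.
∠L(j0.0578) = −90° − arctan(0.0578/45) ≈ -90.07°
PM = 180° + (-90.07°) = 89.93°

90 deg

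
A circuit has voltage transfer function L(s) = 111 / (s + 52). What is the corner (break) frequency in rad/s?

The single real pole at s = −52 gives a corner at ω = 52 rad/s.

52 rad/s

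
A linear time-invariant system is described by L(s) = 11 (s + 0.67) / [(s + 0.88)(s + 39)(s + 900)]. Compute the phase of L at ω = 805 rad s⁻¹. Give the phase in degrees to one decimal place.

∠(j805 + 0.67) = arctan(805/0.67) = 89.95°
∠(j805 + 0.88) = arctan(805/0.88) = 89.94°
∠(j805 + 39) = arctan(805/39) = 87.23°
∠(j805 + 900) = arctan(805/900) = 41.81°
∠L(j805) = 89.95° − (89.94° + 87.23° + 41.81°) = -129.02°

-129.0°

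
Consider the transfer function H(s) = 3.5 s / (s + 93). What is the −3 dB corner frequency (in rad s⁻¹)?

93 rad s⁻¹

For a single-pole high-pass, the −3 dB point is at the pole: ω = 93 rad s⁻¹.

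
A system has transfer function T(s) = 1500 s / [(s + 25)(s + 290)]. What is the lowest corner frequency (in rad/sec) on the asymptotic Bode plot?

Break frequencies occur at each pole and zero magnitude: 25 rad/sec, 290 rad/sec.
The lowest is 25 rad/sec.

25 rad/sec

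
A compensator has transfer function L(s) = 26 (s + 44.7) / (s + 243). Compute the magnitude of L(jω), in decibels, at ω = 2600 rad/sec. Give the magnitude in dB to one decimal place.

|j2600 + 44.7| = √(2600² + 44.7²) = 2600
|j2600 + 243| = √(2600² + 243²) = 2611
|L(j2600)| = 26 × 2600 / 2611 = 25.891
20 log₁₀(25.891) = 28.26 dB

28.3 dB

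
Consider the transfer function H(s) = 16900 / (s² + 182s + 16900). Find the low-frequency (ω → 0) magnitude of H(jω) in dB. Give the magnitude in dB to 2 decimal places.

0.00 dB

H(0) = 16900 / 16900 = 1
20 log₁₀(1) = 0.000 dB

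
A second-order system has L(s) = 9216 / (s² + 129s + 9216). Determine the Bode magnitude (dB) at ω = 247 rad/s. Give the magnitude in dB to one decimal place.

|(j247)² + 129(j247) + 9216| = |-51793 + j31863| = 6.081e+04
|L(j247)| = 9216 / 6.081e+04 = 0.15156
20 log₁₀(0.15156) = -16.39 dB

-16.4 dB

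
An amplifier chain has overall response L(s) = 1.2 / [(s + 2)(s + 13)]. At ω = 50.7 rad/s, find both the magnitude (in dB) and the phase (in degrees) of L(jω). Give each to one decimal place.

|L| = -66.9 dB, ∠L = -163.4°

|j50.7 + 2| = √(50.7² + 2²) = 50.74
|j50.7 + 13| = √(50.7² + 13²) = 52.34
|L(j50.7)| = 1.2 / (50.74 × 52.34) = 0.00045186
20 log₁₀(0.00045186) = -66.90 dB
∠(j50.7 + 2) = arctan(50.7/2) = 87.74°
∠(j50.7 + 13) = arctan(50.7/13) = 75.62°
∠L(j50.7) = − (87.74° + 75.62°) = -163.36°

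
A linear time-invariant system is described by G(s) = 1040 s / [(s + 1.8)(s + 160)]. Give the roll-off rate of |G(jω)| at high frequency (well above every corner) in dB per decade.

-20 dB/decade

With 1 zero and 2 poles, the high-frequency asymptotic slope is 20 × (1 − 2) = -20 dB/decade.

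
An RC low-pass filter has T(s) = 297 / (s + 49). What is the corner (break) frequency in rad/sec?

The single real pole at s = −49 gives a corner at ω = 49 rad/sec.

49 rad/sec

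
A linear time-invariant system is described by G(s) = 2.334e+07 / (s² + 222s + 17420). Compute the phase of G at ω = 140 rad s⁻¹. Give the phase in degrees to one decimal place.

∠[(j140)² + 222(j140) + 17420] = ∠[-2180 + j31080] = 94.01°
∠G(j140) = −94.01° = -94.01°

-94.0°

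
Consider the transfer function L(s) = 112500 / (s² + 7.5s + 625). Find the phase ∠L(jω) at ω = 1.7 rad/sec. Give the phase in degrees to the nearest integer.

-1 deg

∠[(j1.7)² + 7.5(j1.7) + 625] = ∠[622.11 + j12.75] = 1.17°
∠L(j1.7) = −1.17° = -1.17°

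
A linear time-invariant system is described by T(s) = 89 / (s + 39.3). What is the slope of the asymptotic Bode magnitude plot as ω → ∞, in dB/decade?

With 0 zeros and 1 pole, the high-frequency asymptotic slope is 20 × (0 − 1) = -20 dB/decade.

-20 dB/decade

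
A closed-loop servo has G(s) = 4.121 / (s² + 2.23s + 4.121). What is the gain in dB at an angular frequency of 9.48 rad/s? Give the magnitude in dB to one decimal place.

|(j9.48)² + 2.23(j9.48) + 4.121| = |-85.749 + j21.14| = 88.32
|G(j9.48)| = 4.121 / 88.32 = 0.046662
20 log₁₀(0.046662) = -26.62 dB

-26.6 dB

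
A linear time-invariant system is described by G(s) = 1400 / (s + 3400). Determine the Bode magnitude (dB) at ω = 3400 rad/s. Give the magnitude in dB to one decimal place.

|j3400 + 3400| = √(3400² + 3400²) = 4808
|G(j3400)| = 1400 / 4808 = 0.29116
20 log₁₀(0.29116) = -10.72 dB

-10.7 dB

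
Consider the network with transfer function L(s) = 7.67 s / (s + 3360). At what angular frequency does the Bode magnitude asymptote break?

The single real pole at s = −3360 gives a corner at ω = 3360 rad/s.

3360 rad/s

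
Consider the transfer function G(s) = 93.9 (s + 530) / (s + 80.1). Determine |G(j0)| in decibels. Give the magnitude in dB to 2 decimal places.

G(0) = 93.9 × 530 / 80.1 = 621.31
20 log₁₀(621.31) = 55.866 dB

55.87 dB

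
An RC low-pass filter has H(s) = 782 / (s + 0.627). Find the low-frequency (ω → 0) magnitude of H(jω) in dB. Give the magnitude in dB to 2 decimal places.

61.92 dB

H(0) = 782 / 0.627 = 1247.2
20 log₁₀(1247.2) = 61.919 dB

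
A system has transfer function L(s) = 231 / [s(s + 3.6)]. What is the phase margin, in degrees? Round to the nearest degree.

14°

Gain crossover: |L(jω)| = 1 at ω ≈ 15 rad/s.
∠L(j15) = −90° − arctan(15/3.6) ≈ -166.49°
PM = 180° + (-166.49°) = 13.51°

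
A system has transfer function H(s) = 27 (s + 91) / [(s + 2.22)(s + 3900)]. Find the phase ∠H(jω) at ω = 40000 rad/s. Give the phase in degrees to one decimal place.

∠(j40000 + 91) = arctan(40000/91) = 89.87°
∠(j40000 + 2.22) = arctan(40000/2.22) = 90.00°
∠(j40000 + 3900) = arctan(40000/3900) = 84.43°
∠H(j40000) = 89.87° − (90.00° + 84.43°) = -84.56°

-84.6°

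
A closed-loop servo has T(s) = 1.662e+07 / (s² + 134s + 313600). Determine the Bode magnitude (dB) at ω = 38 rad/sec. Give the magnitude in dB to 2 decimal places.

34.52 dB

|(j38)² + 134(j38) + 313600| = |3.1216e+05 + j5092| = 3.122e+05
|T(j38)| = 1.662e+07 / 3.122e+05 = 53.236
20 log₁₀(53.236) = 34.524 dB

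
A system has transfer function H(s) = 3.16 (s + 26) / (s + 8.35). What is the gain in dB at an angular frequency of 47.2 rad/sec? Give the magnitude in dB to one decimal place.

11.0 dB

|j47.2 + 26| = √(47.2² + 26²) = 53.89
|j47.2 + 8.35| = √(47.2² + 8.35²) = 47.93
|H(j47.2)| = 3.16 × 53.89 / 47.93 = 3.5525
20 log₁₀(3.5525) = 11.01 dB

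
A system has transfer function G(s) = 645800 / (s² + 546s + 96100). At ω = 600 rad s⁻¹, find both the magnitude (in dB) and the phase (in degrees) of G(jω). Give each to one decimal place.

|G| = 3.7 dB, ∠G = -128.9°

|(j600)² + 546(j600) + 96100| = |-2.639e+05 + j3.276e+05| = 4.207e+05
|G(j600)| = 645800 / 4.207e+05 = 1.5352
20 log₁₀(1.5352) = 3.72 dB
∠[(j600)² + 546(j600) + 96100] = ∠[-2.639e+05 + j3.276e+05] = 128.85°
∠G(j600) = −128.85° = -128.85°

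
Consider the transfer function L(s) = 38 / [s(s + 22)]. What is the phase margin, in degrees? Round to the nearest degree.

Gain crossover: |L(jω)| = 1 at ω ≈ 1.72 rad/s.
∠L(j1.72) = −90° − arctan(1.72/22) ≈ -94.48°
PM = 180° + (-94.48°) = 85.52°

86 deg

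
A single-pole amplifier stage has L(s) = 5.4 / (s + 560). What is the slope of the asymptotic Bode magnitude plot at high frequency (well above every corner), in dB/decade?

With 0 zeros and 1 pole, the high-frequency asymptotic slope is 20 × (0 − 1) = -20 dB/decade.

-20 dB/decade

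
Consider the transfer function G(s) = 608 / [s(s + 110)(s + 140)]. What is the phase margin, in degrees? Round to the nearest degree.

90 deg

Gain crossover: |G(jω)| = 1 at ω ≈ 0.0395 rad/s.
∠G(j0.0395) = −90° − arctan(0.0395/110) − arctan(0.0395/140) ≈ -90.04°
PM = 180° + (-90.04°) = 89.96°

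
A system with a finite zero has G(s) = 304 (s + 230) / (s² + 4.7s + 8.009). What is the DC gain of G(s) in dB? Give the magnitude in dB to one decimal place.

G(0) = 304 × 230 / 8.009 = 8730.2
20 log₁₀(8730.2) = 78.82 dB

78.8 dB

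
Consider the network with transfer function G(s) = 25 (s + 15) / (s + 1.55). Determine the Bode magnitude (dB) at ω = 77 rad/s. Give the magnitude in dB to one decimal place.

|j77 + 15| = √(77² + 15²) = 78.45
|j77 + 1.55| = √(77² + 1.55²) = 77.02
|G(j77)| = 25 × 78.45 / 77.02 = 25.465
20 log₁₀(25.465) = 28.12 dB

28.1 dB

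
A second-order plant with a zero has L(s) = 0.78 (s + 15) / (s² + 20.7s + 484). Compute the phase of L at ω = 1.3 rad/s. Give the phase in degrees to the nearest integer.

∠(j1.3 + 15) = arctan(1.3/15) = 4.95°
∠[(j1.3)² + 20.7(j1.3) + 484] = ∠[482.31 + j26.91] = 3.19°
∠L(j1.3) = 4.95° − 3.19° = 1.76°

2°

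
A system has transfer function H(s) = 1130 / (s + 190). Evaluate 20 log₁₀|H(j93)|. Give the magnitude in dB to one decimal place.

14.6 dB

|j93 + 190| = √(93² + 190²) = 211.5
|H(j93)| = 1130 / 211.5 = 5.3418
20 log₁₀(5.3418) = 14.55 dB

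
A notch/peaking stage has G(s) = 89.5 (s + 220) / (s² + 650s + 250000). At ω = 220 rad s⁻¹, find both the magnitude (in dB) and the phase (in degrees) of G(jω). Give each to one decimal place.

|G| = -19.0 dB, ∠G = 9.7°

|j220 + 220| = √(220² + 220²) = 311.1
|(j220)² + 650(j220) + 250000| = |2.016e+05 + j1.43e+05| = 2.472e+05
|G(j220)| = 89.5 × 311.1 / 2.472e+05 = 0.11266
20 log₁₀(0.11266) = -18.96 dB
∠(j220 + 220) = arctan(220/220) = 45.00°
∠[(j220)² + 650(j220) + 250000] = ∠[2.016e+05 + j1.43e+05] = 35.35°
∠G(j220) = 45.00° − 35.35° = 9.65°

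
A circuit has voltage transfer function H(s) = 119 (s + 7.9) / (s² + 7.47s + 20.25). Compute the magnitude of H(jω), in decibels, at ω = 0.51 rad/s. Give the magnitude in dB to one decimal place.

33.3 dB

|j0.51 + 7.9| = √(0.51² + 7.9²) = 7.916
|(j0.51)² + 7.47(j0.51) + 20.25| = |19.99 + j3.8097| = 20.35
|H(j0.51)| = 119 × 7.916 / 20.35 = 46.293
20 log₁₀(46.293) = 33.31 dB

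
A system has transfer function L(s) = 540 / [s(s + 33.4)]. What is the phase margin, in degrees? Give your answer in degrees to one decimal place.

Gain crossover: |L(jω)| = 1 at ω ≈ 14.8 rad/s.
∠L(j14.8) = −90° − arctan(14.8/33.4) ≈ -113.88°
PM = 180° + (-113.88°) = 66.12°

66.1 deg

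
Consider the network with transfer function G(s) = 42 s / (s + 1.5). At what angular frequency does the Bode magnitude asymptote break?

The single real pole at s = −1.5 gives a corner at ω = 1.5 rad/s.

1.5 rad/s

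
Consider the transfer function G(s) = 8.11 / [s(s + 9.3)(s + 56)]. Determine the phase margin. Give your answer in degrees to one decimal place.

Gain crossover: |G(jω)| = 1 at ω ≈ 0.0156 rad/sec.
∠G(j0.0156) = −90° − arctan(0.0156/9.3) − arctan(0.0156/56) ≈ -90.11°
PM = 180° + (-90.11°) = 89.89°

89.9 deg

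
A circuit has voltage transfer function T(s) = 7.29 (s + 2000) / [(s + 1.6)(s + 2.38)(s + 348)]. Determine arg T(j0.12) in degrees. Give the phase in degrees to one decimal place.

∠(j0.12 + 2000) = arctan(0.12/2000) = 0.00°
∠(j0.12 + 1.6) = arctan(0.12/1.6) = 4.29°
∠(j0.12 + 2.38) = arctan(0.12/2.38) = 2.89°
∠(j0.12 + 348) = arctan(0.12/348) = 0.02°
∠T(j0.12) = 0.00° − (4.29° + 2.89° + 0.02°) = -7.19°

-7.2°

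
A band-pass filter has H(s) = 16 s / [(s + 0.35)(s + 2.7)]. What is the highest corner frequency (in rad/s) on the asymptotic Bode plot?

2.7 rad/s

Break frequencies occur at each pole and zero magnitude: 0.35 rad/s, 2.7 rad/s.
The highest is 2.7 rad/s.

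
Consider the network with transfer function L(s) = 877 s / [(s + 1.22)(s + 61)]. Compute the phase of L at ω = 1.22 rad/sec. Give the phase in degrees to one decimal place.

∠(j1.22) = 90.00°
∠(j1.22 + 1.22) = arctan(1.22/1.22) = 45.00°
∠(j1.22 + 61) = arctan(1.22/61) = 1.15°
∠L(j1.22) = 90.00° − (45.00° + 1.15°) = 43.85°

43.9 deg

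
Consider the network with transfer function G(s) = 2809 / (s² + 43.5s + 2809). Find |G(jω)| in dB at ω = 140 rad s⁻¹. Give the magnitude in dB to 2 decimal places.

-16.07 dB

|(j140)² + 43.5(j140) + 2809| = |-16791 + j6090| = 1.786e+04
|G(j140)| = 2809 / 1.786e+04 = 0.15727
20 log₁₀(0.15727) = -16.067 dB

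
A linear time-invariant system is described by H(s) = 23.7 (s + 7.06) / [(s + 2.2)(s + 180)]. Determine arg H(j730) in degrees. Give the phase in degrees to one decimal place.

∠(j730 + 7.06) = arctan(730/7.06) = 89.45°
∠(j730 + 2.2) = arctan(730/2.2) = 89.83°
∠(j730 + 180) = arctan(730/180) = 76.15°
∠H(j730) = 89.45° − (89.83° + 76.15°) = -76.53°

-76.5 deg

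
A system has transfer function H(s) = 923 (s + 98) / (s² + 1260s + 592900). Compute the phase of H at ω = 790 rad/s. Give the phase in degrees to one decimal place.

∠(j790 + 98) = arctan(790/98) = 82.93°
∠[(j790)² + 1260(j790) + 592900] = ∠[-31200 + j9.954e+05] = 91.80°
∠H(j790) = 82.93° − 91.80° = -8.87°

-8.9 deg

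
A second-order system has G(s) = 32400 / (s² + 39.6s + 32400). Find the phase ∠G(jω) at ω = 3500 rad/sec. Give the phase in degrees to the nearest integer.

-179 deg

∠[(j3500)² + 39.6(j3500) + 32400] = ∠[-1.2218e+07 + j1.386e+05] = 179.35°
∠G(j3500) = −179.35° = -179.35°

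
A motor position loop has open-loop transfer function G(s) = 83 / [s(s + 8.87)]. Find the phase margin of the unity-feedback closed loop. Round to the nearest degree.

51 deg

Gain crossover: |G(jω)| = 1 at ω ≈ 7.25 rad/sec.
∠G(j7.25) = −90° − arctan(7.25/8.87) ≈ -129.25°
PM = 180° + (-129.25°) = 50.75°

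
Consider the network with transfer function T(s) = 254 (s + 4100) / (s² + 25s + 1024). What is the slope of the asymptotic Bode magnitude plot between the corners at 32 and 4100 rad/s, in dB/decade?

In this band the factors already past their corner are: complex pole pair at ωₙ ≈ 32; net slope = -40 dB/decade.

-40 dB/decade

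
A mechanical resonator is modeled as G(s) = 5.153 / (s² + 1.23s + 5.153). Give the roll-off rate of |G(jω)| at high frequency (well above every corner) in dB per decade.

-40 dB/decade

With 0 zeros and 2 poles, the high-frequency asymptotic slope is 20 × (0 − 2) = -40 dB/decade.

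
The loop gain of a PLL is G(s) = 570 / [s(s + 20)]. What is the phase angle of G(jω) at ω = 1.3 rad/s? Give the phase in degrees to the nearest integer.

-94°

∠(j1.3 + 20) = arctan(1.3/20) = 3.72°
∠(j1.3) = 90.00°
∠G(j1.3) = − (3.72° + 90.00°) = -93.72°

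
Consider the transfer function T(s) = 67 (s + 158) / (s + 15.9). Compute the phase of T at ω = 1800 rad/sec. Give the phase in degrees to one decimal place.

∠(j1800 + 158) = arctan(1800/158) = 84.98°
∠(j1800 + 15.9) = arctan(1800/15.9) = 89.49°
∠T(j1800) = 84.98° − 89.49° = -4.51°

-4.5°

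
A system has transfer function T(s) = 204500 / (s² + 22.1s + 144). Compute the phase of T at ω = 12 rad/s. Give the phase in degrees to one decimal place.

∠[(j12)² + 22.1(j12) + 144] = ∠[0 + j265.2] = 90.00°
∠T(j12) = −90.00° = -90.00°

-90.0°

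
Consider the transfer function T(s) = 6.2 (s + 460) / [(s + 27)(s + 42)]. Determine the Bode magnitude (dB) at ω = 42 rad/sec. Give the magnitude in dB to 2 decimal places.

|j42 + 460| = √(42² + 460²) = 461.9
|j42 + 27| = √(42² + 27²) = 49.93
|j42 + 42| = √(42² + 42²) = 59.4
|T(j42)| = 6.2 × 461.9 / (49.93 × 59.4) = 0.96567
20 log₁₀(0.96567) = -0.303 dB

-0.30 dB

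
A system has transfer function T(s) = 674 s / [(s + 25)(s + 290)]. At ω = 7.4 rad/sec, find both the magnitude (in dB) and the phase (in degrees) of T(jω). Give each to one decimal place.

|j7.4| = 7.4
|j7.4 + 25| = √(7.4² + 25²) = 26.07
|j7.4 + 290| = √(7.4² + 290²) = 290.1
|T(j7.4)| = 674 × 7.4 / (26.07 × 290.1) = 0.65944
20 log₁₀(0.65944) = -3.62 dB
∠(j7.4) = 90.00°
∠(j7.4 + 25) = arctan(7.4/25) = 16.49°
∠(j7.4 + 290) = arctan(7.4/290) = 1.46°
∠T(j7.4) = 90.00° − (16.49° + 1.46°) = 72.05°

|T| = -3.6 dB, ∠T = 72.0 deg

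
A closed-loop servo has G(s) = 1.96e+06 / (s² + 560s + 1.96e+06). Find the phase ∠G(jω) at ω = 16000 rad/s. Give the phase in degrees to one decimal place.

-178.0 deg

∠[(j16000)² + 560(j16000) + 1.96e+06] = ∠[-2.5404e+08 + j8.96e+06] = 177.98°
∠G(j16000) = −177.98° = -177.98°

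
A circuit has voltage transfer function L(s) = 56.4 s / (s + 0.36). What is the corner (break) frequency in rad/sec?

The single real pole at s = −0.36 gives a corner at ω = 0.36 rad/sec.

0.36 rad/sec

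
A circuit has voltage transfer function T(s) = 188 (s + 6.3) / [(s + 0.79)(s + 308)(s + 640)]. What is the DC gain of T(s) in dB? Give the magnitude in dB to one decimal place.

-42.4 dB

T(0) = 188 × 6.3 / (0.79 × 308 × 640) = 0.0076057
20 log₁₀(0.0076057) = -42.38 dB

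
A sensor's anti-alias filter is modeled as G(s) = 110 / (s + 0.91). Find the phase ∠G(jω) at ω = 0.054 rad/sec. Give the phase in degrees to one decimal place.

-3.4°

∠(j0.054 + 0.91) = arctan(0.054/0.91) = 3.40°
∠G(j0.054) = −3.40° = -3.40°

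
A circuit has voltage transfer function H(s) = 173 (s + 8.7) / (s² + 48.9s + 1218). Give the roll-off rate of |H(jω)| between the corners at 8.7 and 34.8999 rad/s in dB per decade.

In this band the factors already past their corner are: zero at 8.7; net slope = 20 dB/decade.

20 dB/decade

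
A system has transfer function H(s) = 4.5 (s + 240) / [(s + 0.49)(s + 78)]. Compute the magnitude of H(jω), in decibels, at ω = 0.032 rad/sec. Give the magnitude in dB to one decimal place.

29.0 dB

|j0.032 + 240| = √(0.032² + 240²) = 240
|j0.032 + 0.49| = √(0.032² + 0.49²) = 0.491
|j0.032 + 78| = √(0.032² + 78²) = 78
|H(j0.032)| = 4.5 × 240 / (0.491 × 78) = 28.197
20 log₁₀(28.197) = 29.00 dB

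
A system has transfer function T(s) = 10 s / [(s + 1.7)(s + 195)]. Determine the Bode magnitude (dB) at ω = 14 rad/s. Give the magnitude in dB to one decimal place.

|j14| = 14
|j14 + 1.7| = √(14² + 1.7²) = 14.1
|j14 + 195| = √(14² + 195²) = 195.5
|T(j14)| = 10 × 14 / (14.1 × 195.5) = 0.050777
20 log₁₀(0.050777) = -25.89 dB

-25.9 dB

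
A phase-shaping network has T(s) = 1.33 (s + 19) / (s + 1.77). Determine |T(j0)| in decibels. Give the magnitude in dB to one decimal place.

T(0) = 1.33 × 19 / 1.77 = 14.277
20 log₁₀(14.277) = 23.09 dB

23.1 dB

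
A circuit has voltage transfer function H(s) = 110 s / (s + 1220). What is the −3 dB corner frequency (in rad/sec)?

1220 rad/sec

For a single-pole high-pass, the −3 dB point is at the pole: ω = 1220 rad/sec.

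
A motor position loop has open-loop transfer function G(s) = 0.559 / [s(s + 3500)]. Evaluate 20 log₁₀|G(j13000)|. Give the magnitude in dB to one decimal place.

-169.9 dB

|j13000 + 3500| = √(13000² + 3500²) = 1.346e+04
|j13000| = 1.3e+04
|G(j13000)| = 0.559 / (1.346e+04 × 1.3e+04) = 3.194e-09
20 log₁₀(3.194e-09) = -169.91 dB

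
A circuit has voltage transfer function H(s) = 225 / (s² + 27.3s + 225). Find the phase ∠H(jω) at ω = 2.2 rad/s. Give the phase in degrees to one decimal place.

-15.3°

∠[(j2.2)² + 27.3(j2.2) + 225] = ∠[220.16 + j60.06] = 15.26°
∠H(j2.2) = −15.26° = -15.26°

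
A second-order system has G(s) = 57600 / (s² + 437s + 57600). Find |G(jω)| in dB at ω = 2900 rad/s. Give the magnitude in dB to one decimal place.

-43.3 dB

|(j2900)² + 437(j2900) + 57600| = |-8.3524e+06 + j1.2673e+06| = 8.448e+06
|G(j2900)| = 57600 / 8.448e+06 = 0.0068182
20 log₁₀(0.0068182) = -43.33 dB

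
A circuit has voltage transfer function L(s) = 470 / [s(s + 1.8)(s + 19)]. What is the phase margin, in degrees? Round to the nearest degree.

Gain crossover: |L(jω)| = 1 at ω ≈ 4.74 rad/sec.
∠L(j4.74) = −90° − arctan(4.74/1.8) − arctan(4.74/19) ≈ -173.19°
PM = 180° + (-173.19°) = 6.81°

7°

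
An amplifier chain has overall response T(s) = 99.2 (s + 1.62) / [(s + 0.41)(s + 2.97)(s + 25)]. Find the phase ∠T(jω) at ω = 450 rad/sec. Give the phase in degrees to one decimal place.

-176.6°

∠(j450 + 1.62) = arctan(450/1.62) = 89.79°
∠(j450 + 0.41) = arctan(450/0.41) = 89.95°
∠(j450 + 2.97) = arctan(450/2.97) = 89.62°
∠(j450 + 25) = arctan(450/25) = 86.82°
∠T(j450) = 89.79° − (89.95° + 89.62° + 86.82°) = -176.60°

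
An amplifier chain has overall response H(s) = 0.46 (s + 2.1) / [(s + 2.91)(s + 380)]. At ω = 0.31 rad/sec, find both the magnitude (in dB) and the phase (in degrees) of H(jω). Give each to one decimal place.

|H| = -61.1 dB, ∠H = 2.3°

|j0.31 + 2.1| = √(0.31² + 2.1²) = 2.123
|j0.31 + 2.91| = √(0.31² + 2.91²) = 2.926
|j0.31 + 380| = √(0.31² + 380²) = 380
|H(j0.31)| = 0.46 × 2.123 / (2.926 × 380) = 0.00087807
20 log₁₀(0.00087807) = -61.13 dB
∠(j0.31 + 2.1) = arctan(0.31/2.1) = 8.40°
∠(j0.31 + 2.91) = arctan(0.31/2.91) = 6.08°
∠(j0.31 + 380) = arctan(0.31/380) = 0.05°
∠H(j0.31) = 8.40° − (6.08° + 0.05°) = 2.27°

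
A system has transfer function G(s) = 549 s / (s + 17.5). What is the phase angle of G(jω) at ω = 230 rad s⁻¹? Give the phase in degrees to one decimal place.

4.4°

∠(j230) = 90.00°
∠(j230 + 17.5) = arctan(230/17.5) = 85.65°
∠G(j230) = 90.00° − 85.65° = 4.35°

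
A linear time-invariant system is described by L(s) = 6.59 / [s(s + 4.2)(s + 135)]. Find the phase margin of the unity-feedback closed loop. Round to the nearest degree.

90 deg

Gain crossover: |L(jω)| = 1 at ω ≈ 0.0116 rad s⁻¹.
∠L(j0.0116) = −90° − arctan(0.0116/4.2) − arctan(0.0116/135) ≈ -90.16°
PM = 180° + (-90.16°) = 89.84°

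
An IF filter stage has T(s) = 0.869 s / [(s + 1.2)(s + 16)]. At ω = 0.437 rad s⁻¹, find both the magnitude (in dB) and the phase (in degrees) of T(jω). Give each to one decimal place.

|j0.437| = 0.437
|j0.437 + 1.2| = √(0.437² + 1.2²) = 1.277
|j0.437 + 16| = √(0.437² + 16²) = 16.01
|T(j0.437)| = 0.869 × 0.437 / (1.277 × 16.01) = 0.018578
20 log₁₀(0.018578) = -34.62 dB
∠(j0.437) = 90.00°
∠(j0.437 + 1.2) = arctan(0.437/1.2) = 20.01°
∠(j0.437 + 16) = arctan(0.437/16) = 1.56°
∠T(j0.437) = 90.00° − (20.01° + 1.56°) = 68.43°

|T| = -34.6 dB, ∠T = 68.4°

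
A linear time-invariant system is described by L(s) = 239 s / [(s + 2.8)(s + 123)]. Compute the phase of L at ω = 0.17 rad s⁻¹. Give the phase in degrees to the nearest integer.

∠(j0.17) = 90.00°
∠(j0.17 + 2.8) = arctan(0.17/2.8) = 3.47°
∠(j0.17 + 123) = arctan(0.17/123) = 0.08°
∠L(j0.17) = 90.00° − (3.47° + 0.08°) = 86.45°

86°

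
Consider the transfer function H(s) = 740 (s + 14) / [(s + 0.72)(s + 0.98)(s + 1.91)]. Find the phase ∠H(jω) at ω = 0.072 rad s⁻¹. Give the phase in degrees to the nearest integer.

-12°

∠(j0.072 + 14) = arctan(0.072/14) = 0.29°
∠(j0.072 + 0.72) = arctan(0.072/0.72) = 5.71°
∠(j0.072 + 0.98) = arctan(0.072/0.98) = 4.20°
∠(j0.072 + 1.91) = arctan(0.072/1.91) = 2.16°
∠H(j0.072) = 0.29° − (5.71° + 4.20° + 2.16°) = -11.78°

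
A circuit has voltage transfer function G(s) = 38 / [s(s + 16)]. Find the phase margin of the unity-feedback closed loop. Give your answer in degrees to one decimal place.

Gain crossover: |G(jω)| = 1 at ω ≈ 2.35 rad s⁻¹.
∠G(j2.35) = −90° − arctan(2.35/16) ≈ -98.35°
PM = 180° + (-98.35°) = 81.65°

81.6°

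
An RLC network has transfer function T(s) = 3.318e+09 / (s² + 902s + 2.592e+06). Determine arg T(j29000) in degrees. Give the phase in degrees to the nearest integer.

∠[(j29000)² + 902(j29000) + 2.592e+06] = ∠[-8.3841e+08 + j2.6158e+07] = 178.21°
∠T(j29000) = −178.21° = -178.21°

-178°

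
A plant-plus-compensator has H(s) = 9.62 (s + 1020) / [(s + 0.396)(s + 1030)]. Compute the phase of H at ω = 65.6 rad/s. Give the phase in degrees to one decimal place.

-89.6 deg

∠(j65.6 + 1020) = arctan(65.6/1020) = 3.68°
∠(j65.6 + 0.396) = arctan(65.6/0.396) = 89.65°
∠(j65.6 + 1030) = arctan(65.6/1030) = 3.64°
∠H(j65.6) = 3.68° − (89.65° + 3.64°) = -89.62°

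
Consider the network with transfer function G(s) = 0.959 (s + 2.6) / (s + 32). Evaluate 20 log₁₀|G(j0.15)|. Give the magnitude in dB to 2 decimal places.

|j0.15 + 2.6| = √(0.15² + 2.6²) = 2.604
|j0.15 + 32| = √(0.15² + 32²) = 32
|G(j0.15)| = 0.959 × 2.604 / 32 = 0.078047
20 log₁₀(0.078047) = -22.153 dB

-22.15 dB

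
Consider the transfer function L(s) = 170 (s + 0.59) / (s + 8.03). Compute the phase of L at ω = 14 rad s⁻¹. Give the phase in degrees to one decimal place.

∠(j14 + 0.59) = arctan(14/0.59) = 87.59°
∠(j14 + 8.03) = arctan(14/8.03) = 60.16°
∠L(j14) = 87.59° − 60.16° = 27.42°

27.4°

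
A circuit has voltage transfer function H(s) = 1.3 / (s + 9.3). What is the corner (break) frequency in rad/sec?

9.3 rad/sec

The single real pole at s = −9.3 gives a corner at ω = 9.3 rad/sec.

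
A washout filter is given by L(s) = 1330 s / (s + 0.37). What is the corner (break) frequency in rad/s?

The single real pole at s = −0.37 gives a corner at ω = 0.37 rad/s.

0.37 rad/s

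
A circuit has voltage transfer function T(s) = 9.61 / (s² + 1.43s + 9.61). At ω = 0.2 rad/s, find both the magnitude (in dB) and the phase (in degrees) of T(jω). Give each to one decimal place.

|T| = 0.0 dB, ∠T = -1.7°

|(j0.2)² + 1.43(j0.2) + 9.61| = |9.57 + j0.286| = 9.574
|T(j0.2)| = 9.61 / 9.574 = 1.0037
20 log₁₀(1.0037) = 0.03 dB
∠[(j0.2)² + 1.43(j0.2) + 9.61] = ∠[9.57 + j0.286] = 1.71°
∠T(j0.2) = −1.71° = -1.71°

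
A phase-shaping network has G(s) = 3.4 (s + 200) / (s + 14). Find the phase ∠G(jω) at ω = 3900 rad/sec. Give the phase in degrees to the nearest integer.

-3 deg

∠(j3900 + 200) = arctan(3900/200) = 87.06°
∠(j3900 + 14) = arctan(3900/14) = 89.79°
∠G(j3900) = 87.06° − 89.79° = -2.73°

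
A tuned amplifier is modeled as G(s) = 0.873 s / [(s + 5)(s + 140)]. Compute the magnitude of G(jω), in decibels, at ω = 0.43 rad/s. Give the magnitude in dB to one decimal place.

|j0.43| = 0.43
|j0.43 + 5| = √(0.43² + 5²) = 5.018
|j0.43 + 140| = √(0.43² + 140²) = 140
|G(j0.43)| = 0.873 × 0.43 / (5.018 × 140) = 0.0005343
20 log₁₀(0.0005343) = -65.44 dB

-65.4 dB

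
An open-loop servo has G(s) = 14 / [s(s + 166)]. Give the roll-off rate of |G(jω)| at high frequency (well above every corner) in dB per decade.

With 0 zeros and 2 poles, the high-frequency asymptotic slope is 20 × (0 − 2) = -40 dB/decade.

-40 dB/decade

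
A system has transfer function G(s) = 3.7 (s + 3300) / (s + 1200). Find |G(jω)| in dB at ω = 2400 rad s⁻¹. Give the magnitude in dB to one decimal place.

|j2400 + 3300| = √(2400² + 3300²) = 4080
|j2400 + 1200| = √(2400² + 1200²) = 2683
|G(j2400)| = 3.7 × 4080 / 2683 = 5.6266
20 log₁₀(5.6266) = 15.00 dB

15.0 dB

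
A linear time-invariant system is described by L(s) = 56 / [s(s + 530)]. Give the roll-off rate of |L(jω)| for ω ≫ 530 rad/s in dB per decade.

-40 dB/decade

With 0 zeros and 2 poles, the high-frequency asymptotic slope is 20 × (0 − 2) = -40 dB/decade.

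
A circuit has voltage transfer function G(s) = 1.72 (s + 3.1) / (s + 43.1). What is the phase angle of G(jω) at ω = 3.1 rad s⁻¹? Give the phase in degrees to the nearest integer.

∠(j3.1 + 3.1) = arctan(3.1/3.1) = 45.00°
∠(j3.1 + 43.1) = arctan(3.1/43.1) = 4.11°
∠G(j3.1) = 45.00° − 4.11° = 40.89°

41°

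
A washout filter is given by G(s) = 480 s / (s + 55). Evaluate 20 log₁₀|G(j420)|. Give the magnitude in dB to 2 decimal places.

|j420| = 420
|j420 + 55| = √(420² + 55²) = 423.6
|G(j420)| = 480 × 420 / 423.6 = 475.94
20 log₁₀(475.94) = 53.551 dB

53.55 dB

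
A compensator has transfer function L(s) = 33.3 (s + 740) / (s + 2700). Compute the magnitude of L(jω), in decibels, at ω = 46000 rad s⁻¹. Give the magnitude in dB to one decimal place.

|j46000 + 740| = √(46000² + 740²) = 4.601e+04
|j46000 + 2700| = √(46000² + 2700²) = 4.608e+04
|L(j46000)| = 33.3 × 4.601e+04 / 4.608e+04 = 33.247
20 log₁₀(33.247) = 30.44 dB

30.4 dB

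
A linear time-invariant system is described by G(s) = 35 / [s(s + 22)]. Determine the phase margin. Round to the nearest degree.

86 deg

Gain crossover: |G(jω)| = 1 at ω ≈ 1.59 rad s⁻¹.
∠G(j1.59) = −90° − arctan(1.59/22) ≈ -94.13°
PM = 180° + (-94.13°) = 85.87°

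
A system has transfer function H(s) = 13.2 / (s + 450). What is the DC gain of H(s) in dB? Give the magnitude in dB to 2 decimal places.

H(0) = 13.2 / 450 = 0.029333
20 log₁₀(0.029333) = -30.653 dB

-30.65 dB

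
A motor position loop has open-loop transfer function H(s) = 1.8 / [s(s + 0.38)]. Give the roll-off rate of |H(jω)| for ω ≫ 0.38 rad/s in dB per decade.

With 0 zeros and 2 poles, the high-frequency asymptotic slope is 20 × (0 − 2) = -40 dB/decade.

-40 dB/decade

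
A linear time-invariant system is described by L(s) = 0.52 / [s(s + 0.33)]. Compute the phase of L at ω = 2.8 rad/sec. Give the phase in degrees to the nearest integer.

-173°

∠(j2.8 + 0.33) = arctan(2.8/0.33) = 83.28°
∠(j2.8) = 90.00°
∠L(j2.8) = − (83.28° + 90.00°) = -173.28°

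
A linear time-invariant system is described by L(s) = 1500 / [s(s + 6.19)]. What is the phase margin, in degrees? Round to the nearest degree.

Gain crossover: |L(jω)| = 1 at ω ≈ 38.5 rad/s.
∠L(j38.5) = −90° − arctan(38.5/6.19) ≈ -170.86°
PM = 180° + (-170.86°) = 9.14°

9°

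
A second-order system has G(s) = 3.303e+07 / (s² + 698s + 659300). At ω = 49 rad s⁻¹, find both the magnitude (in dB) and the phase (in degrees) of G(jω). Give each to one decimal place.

|(j49)² + 698(j49) + 659300| = |6.569e+05 + j34202| = 6.578e+05
|G(j49)| = 3.303e+07 / 6.578e+05 = 50.214
20 log₁₀(50.214) = 34.02 dB
∠[(j49)² + 698(j49) + 659300] = ∠[6.569e+05 + j34202] = 2.98°
∠G(j49) = −2.98° = -2.98°

|G| = 34.0 dB, ∠G = -3.0°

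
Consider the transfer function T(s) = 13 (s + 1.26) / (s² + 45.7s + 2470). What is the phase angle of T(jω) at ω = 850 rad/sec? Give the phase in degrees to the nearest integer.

-87 deg

∠(j850 + 1.26) = arctan(850/1.26) = 89.92°
∠[(j850)² + 45.7(j850) + 2470] = ∠[-7.2003e+05 + j38845] = 176.91°
∠T(j850) = 89.92° − 176.91° = -87.00°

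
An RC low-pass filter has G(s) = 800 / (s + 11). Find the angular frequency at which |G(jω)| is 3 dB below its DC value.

For a single-pole low-pass, the −3 dB point is at the pole: ω = 11 rad/sec.

11 rad/sec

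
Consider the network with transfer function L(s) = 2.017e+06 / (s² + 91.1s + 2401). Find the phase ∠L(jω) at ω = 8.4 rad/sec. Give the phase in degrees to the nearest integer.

∠[(j8.4)² + 91.1(j8.4) + 2401] = ∠[2330.4 + j765.24] = 18.18°
∠L(j8.4) = −18.18° = -18.18°

-18°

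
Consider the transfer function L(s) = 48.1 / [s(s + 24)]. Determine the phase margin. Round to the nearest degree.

85°

Gain crossover: |L(jω)| = 1 at ω ≈ 2 rad s⁻¹.
∠L(j2) = −90° − arctan(2/24) ≈ -94.76°
PM = 180° + (-94.76°) = 85.24°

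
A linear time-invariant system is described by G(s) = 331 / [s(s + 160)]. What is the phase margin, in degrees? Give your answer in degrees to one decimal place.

89.3°

Gain crossover: |G(jω)| = 1 at ω ≈ 2.07 rad/s.
∠G(j2.07) = −90° − arctan(2.07/160) ≈ -90.74°
PM = 180° + (-90.74°) = 89.26°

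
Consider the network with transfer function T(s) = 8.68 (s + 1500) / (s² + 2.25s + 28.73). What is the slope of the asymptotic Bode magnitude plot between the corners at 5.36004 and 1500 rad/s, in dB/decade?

In this band the factors already past their corner are: complex pole pair at ωₙ ≈ 5.36; net slope = -40 dB/decade.

-40 dB/decade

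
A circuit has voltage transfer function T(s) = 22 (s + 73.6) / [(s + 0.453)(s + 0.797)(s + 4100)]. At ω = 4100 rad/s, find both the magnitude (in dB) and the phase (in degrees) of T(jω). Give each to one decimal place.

|T| = -120.7 dB, ∠T = -136.0°

|j4100 + 73.6| = √(4100² + 73.6²) = 4101
|j4100 + 0.453| = √(4100² + 0.453²) = 4100
|j4100 + 0.797| = √(4100² + 0.797²) = 4100
|j4100 + 4100| = √(4100² + 4100²) = 5798
|T(j4100)| = 22 × 4101 / (4100 × 4100 × 5798) = 9.2557e-07
20 log₁₀(9.2557e-07) = -120.67 dB
∠(j4100 + 73.6) = arctan(4100/73.6) = 88.97°
∠(j4100 + 0.453) = arctan(4100/0.453) = 89.99°
∠(j4100 + 0.797) = arctan(4100/0.797) = 89.99°
∠(j4100 + 4100) = arctan(4100/4100) = 45.00°
∠T(j4100) = 88.97° − (89.99° + 89.99° + 45.00°) = -136.01°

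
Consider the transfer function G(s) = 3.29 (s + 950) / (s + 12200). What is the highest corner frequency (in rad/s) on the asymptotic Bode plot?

Break frequencies occur at each pole and zero magnitude: 950 rad/s, 12200 rad/s.
The highest is 12200 rad/s.

12200 rad/s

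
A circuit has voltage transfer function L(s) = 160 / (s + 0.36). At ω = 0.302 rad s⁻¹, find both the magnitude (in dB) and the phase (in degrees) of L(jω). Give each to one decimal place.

|L| = 50.6 dB, ∠L = -40.0°

|j0.302 + 0.36| = √(0.302² + 0.36²) = 0.4699
|L(j0.302)| = 160 / 0.4699 = 340.5
20 log₁₀(340.5) = 50.64 dB
∠(j0.302 + 0.36) = arctan(0.302/0.36) = 39.99°
∠L(j0.302) = −39.99° = -39.99°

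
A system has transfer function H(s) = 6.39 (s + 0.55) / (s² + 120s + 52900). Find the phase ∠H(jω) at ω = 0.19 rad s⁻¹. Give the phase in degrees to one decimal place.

19.0°

∠(j0.19 + 0.55) = arctan(0.19/0.55) = 19.06°
∠[(j0.19)² + 120(j0.19) + 52900] = ∠[52900 + j22.8] = 0.02°
∠H(j0.19) = 19.06° − 0.02° = 19.03°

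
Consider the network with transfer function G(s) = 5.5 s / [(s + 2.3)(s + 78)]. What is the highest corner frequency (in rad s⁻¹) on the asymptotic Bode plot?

Break frequencies occur at each pole and zero magnitude: 2.3 rad s⁻¹, 78 rad s⁻¹.
The highest is 78 rad s⁻¹.

78 rad s⁻¹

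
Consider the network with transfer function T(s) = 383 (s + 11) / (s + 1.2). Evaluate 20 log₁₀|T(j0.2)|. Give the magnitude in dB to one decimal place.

70.8 dB

|j0.2 + 11| = √(0.2² + 11²) = 11
|j0.2 + 1.2| = √(0.2² + 1.2²) = 1.217
|T(j0.2)| = 383 × 11 / 1.217 = 3463.6
20 log₁₀(3463.6) = 70.79 dB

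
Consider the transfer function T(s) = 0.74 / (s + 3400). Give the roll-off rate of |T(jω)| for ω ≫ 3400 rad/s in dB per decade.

-20 dB/decade

With 0 zeros and 1 pole, the high-frequency asymptotic slope is 20 × (0 − 1) = -20 dB/decade.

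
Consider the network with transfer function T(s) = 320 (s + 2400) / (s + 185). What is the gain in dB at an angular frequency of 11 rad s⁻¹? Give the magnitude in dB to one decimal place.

72.3 dB

|j11 + 2400| = √(11² + 2400²) = 2400
|j11 + 185| = √(11² + 185²) = 185.3
|T(j11)| = 320 × 2400 / 185.3 = 4144.1
20 log₁₀(4144.1) = 72.35 dB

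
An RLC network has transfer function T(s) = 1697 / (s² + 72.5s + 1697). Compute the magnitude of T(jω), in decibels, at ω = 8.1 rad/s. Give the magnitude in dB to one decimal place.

-0.2 dB

|(j8.1)² + 72.5(j8.1) + 1697| = |1631.4 + j587.25| = 1734
|T(j8.1)| = 1697 / 1734 = 0.97874
20 log₁₀(0.97874) = -0.19 dB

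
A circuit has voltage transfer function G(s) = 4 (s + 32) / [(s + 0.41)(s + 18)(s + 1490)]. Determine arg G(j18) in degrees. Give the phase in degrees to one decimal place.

∠(j18 + 32) = arctan(18/32) = 29.36°
∠(j18 + 0.41) = arctan(18/0.41) = 88.70°
∠(j18 + 18) = arctan(18/18) = 45.00°
∠(j18 + 1490) = arctan(18/1490) = 0.69°
∠G(j18) = 29.36° − (88.70° + 45.00° + 0.69°) = -105.03°

-105.0°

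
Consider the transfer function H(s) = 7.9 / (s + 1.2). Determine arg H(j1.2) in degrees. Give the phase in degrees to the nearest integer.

-45 deg

∠(j1.2 + 1.2) = arctan(1.2/1.2) = 45.00°
∠H(j1.2) = −45.00° = -45.00°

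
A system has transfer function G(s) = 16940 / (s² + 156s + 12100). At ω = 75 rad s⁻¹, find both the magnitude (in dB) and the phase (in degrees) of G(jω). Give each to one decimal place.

|G| = 2.1 dB, ∠G = -61.0°

|(j75)² + 156(j75) + 12100| = |6475 + j11700| = 1.337e+04
|G(j75)| = 16940 / 1.337e+04 = 1.2668
20 log₁₀(1.2668) = 2.05 dB
∠[(j75)² + 156(j75) + 12100] = ∠[6475 + j11700] = 61.04°
∠G(j75) = −61.04° = -61.04°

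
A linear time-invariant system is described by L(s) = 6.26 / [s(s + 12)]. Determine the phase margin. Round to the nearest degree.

Gain crossover: |L(jω)| = 1 at ω ≈ 0.521 rad s⁻¹.
∠L(j0.521) = −90° − arctan(0.521/12) ≈ -92.49°
PM = 180° + (-92.49°) = 87.51°

88°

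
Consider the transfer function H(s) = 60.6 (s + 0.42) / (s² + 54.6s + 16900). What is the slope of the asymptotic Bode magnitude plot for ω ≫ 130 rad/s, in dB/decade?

-20 dB/decade

With 1 zero and 2 poles, the high-frequency asymptotic slope is 20 × (1 − 2) = -20 dB/decade.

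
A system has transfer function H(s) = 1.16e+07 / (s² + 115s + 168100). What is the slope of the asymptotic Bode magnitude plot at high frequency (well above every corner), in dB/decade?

With 0 zeros and 2 poles, the high-frequency asymptotic slope is 20 × (0 − 2) = -40 dB/decade.

-40 dB/decade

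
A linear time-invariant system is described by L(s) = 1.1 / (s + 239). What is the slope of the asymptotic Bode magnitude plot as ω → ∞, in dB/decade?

-20 dB/decade

With 0 zeros and 1 pole, the high-frequency asymptotic slope is 20 × (0 − 1) = -20 dB/decade.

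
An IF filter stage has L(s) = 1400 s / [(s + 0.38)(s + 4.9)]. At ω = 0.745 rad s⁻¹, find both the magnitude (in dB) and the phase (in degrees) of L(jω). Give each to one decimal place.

|L| = 48.0 dB, ∠L = 18.4°

|j0.745| = 0.745
|j0.745 + 0.38| = √(0.745² + 0.38²) = 0.8363
|j0.745 + 4.9| = √(0.745² + 4.9²) = 4.956
|L(j0.745)| = 1400 × 0.745 / (0.8363 × 4.956) = 251.63
20 log₁₀(251.63) = 48.02 dB
∠(j0.745) = 90.00°
∠(j0.745 + 0.38) = arctan(0.745/0.38) = 62.98°
∠(j0.745 + 4.9) = arctan(0.745/4.9) = 8.65°
∠L(j0.745) = 90.00° − (62.98° + 8.65°) = 18.38°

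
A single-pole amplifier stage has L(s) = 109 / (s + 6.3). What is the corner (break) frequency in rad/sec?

The single real pole at s = −6.3 gives a corner at ω = 6.3 rad/sec.

6.3 rad/sec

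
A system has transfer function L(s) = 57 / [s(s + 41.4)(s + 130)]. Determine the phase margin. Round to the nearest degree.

Gain crossover: |L(jω)| = 1 at ω ≈ 0.0106 rad/sec.
∠L(j0.0106) = −90° − arctan(0.0106/41.4) − arctan(0.0106/130) ≈ -90.02°
PM = 180° + (-90.02°) = 89.98°

90°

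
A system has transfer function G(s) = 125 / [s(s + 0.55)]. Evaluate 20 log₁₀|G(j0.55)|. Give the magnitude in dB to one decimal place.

49.3 dB

|j0.55 + 0.55| = √(0.55² + 0.55²) = 0.7778
|j0.55| = 0.55
|G(j0.55)| = 125 / (0.7778 × 0.55) = 292.19
20 log₁₀(292.19) = 49.31 dB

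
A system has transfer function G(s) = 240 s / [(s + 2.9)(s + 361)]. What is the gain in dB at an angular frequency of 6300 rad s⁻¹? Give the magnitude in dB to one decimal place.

|j6300| = 6300
|j6300 + 2.9| = √(6300² + 2.9²) = 6300
|j6300 + 361| = √(6300² + 361²) = 6310
|G(j6300)| = 240 × 6300 / (6300 × 6310) = 0.038033
20 log₁₀(0.038033) = -28.40 dB

-28.4 dB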